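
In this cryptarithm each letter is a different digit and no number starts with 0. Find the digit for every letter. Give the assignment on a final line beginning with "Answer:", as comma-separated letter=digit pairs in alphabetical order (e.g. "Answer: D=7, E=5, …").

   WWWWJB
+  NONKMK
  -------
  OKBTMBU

Step 1. [col 1: B + K ≡ U (mod 10)] several values work for K in column 1 (B + K ≡ U (mod 10), carry-in 0); try K=3, so K=3.
Step 2. [col 1: B + K ≡ U (mod 10)] column 1 (B + K ≡ U (mod 10), carry-in 0) doesn't pin U yet; pick U=2 and continue ⇒ U=2.
Step 3. [O] O is the leading digit of a 7-digit sum of two 6-digit numbers; the final carry is exactly 1. So O=1.
Step 4. [col 1: B + K ≡ U (mod 10)] in column 1 we have B+K≡U with carry-in 0; given K=3, U=2 and digits 1,2,3 already taken and all letters distinct, that pins B to 9, so B=9.
Step 5. [col 2: J + M ≡ B (mod 10)] no forcing yet in column 2 (carry-in 1); J=8 is free and consistent — try it. So J=8.
Step 6. [col 2: J + M ≡ B (mod 10)] column 2: given J=8, B=9, carry-in 1, and digits 1,2,3,8,9 already taken and all letters distinct, J+M≡B (mod 10) forces M=0 ⇒ M=0.
Step 7. [col 3: W + K ≡ M (mod 10)] in column 3 we have W+K≡M with carry-in 0; given K=3, M=0 and digits 0,1,2,3,8,9 already taken and all letters distinct, that pins W to 7, so W=7.
Step 8. [col 4: W + N ≡ T (mod 10)] in column 4 we have W+N≡T with carry-in 1; given W=7 and digits 0,1,2,3,7,8,9 already taken and all letters distinct, that pins T to 4. So T=4.
Step 9. [col 4: W + N ≡ T (mod 10)] column 4 reads W+N+carry(1)=T with W=7, T=4; with digits 0,1,2,3,4,7,8,9 already taken and all letters distinct, the only value for N is 6 ⇒ N=6.

Answer: B=9, J=8, K=3, M=0, N=6, O=1, T=4, U=2, W=7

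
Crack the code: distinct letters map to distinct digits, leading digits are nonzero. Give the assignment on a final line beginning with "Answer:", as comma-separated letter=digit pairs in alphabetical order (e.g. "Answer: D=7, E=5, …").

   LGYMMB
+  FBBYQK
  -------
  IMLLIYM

Step 1. [col 1: B + K ≡ M (mod 10)] B=5 is one option consistent with column 1 (B + K ≡ M (mod 10), carry-in 0) — take it ⇒ B=5.
Step 2. [I] the sum has 7 digits but both addends have 6; that extra leading digit I is the final carry, namely 1. So I=1.
Step 3. [col 1: B + K ≡ M (mod 10)] column 1 (B + K ≡ M (mod 10), carry-in 0) doesn't pin K yet; pick K=2 and continue. So K=2.
Step 4. [col 1: B + K ≡ M (mod 10)] in column 1 we have B+K≡M with carry-in 0; given B=5, K=2 and digits 1,2,5 already taken and all letters distinct, that pins M to 7. So M=7.
Step 5. [col 2: M + Q ≡ Y (mod 10)] several values work for Y in column 2 (M + Q ≡ Y (mod 10), carry-in 0); try Y=3. So Y=3.
Step 6. [col 2: M + Q ≡ Y (mod 10)] in column 2 we have M+Q≡Y with carry-in 0; given M=7, Y=3 and digits 1,2,3,5,7 already taken and all letters distinct, that pins Q to 6 ⇒ Q=6.
Step 7. [col 4: Y + B ≡ L (mod 10)] column 4 reads Y+B+carry(1)=L with Y=3, B=5; with digits 1,2,3,5,6,7 already taken and all letters distinct, the only value for L is 9. So L=9.
Step 8. [col 5: G + B ≡ L (mod 10)] column 5 reads G+B+carry(0)=L with B=5, L=9; with digits 1,2,3,5,6,7,9 already taken and all letters distinct, the only value for G is 4 ⇒ G=4.
Step 9. [col 6: L + F ≡ M (mod 10)] in column 6 we have L+F≡M with carry-in 0; given L=9, M=7 and digits 1,2,3,4,5,6,7,9 already taken and all letters distinct, that pins F to 8 ⇒ F=8.

Answer: B=5, F=8, G=4, I=1, K=2, L=9, M=7, Q=6, Y=3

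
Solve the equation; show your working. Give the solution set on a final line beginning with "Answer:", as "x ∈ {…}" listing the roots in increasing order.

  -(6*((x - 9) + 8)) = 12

Step 1. [-(6*((x - 9) + 8)) = 12] flip signs both sides, so neg: 6*((x - 9) + 8) = -12.
Step 2. [6*((x - 9) + 8) = -12] 6 out front; divide by 6. So div: (x - 9) + 8 = -2.
Step 3. [(x - 9) + 8 = -2] subtract 8: x sits inside (… + 8), so sub: x - 9 = -10.
Step 4. [x - 9 = -10] peel the -9: add 9 from each side, so sub: x = -1.

Answer: x ∈ {-1}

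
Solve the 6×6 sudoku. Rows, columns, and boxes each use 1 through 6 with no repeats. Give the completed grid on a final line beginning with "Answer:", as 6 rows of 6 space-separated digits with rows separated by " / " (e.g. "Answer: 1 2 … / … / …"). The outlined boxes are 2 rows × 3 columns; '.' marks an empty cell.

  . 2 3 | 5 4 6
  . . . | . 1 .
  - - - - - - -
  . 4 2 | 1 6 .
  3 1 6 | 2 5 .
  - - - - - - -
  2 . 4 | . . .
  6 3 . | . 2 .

Step 1. [r2c3∈{5}] r2c3 has the single candidate 5. So r2c3=5.
Step 2. [r6c6∈{1,4,5}] r6c6 is the only open cell in row 6 admitting 5 ⇒ r6c6=5.
Step 3. [r2c4∈{3}] r2c4's peers cover all but 3. So r2c4=3.
Step 4. [r5c5∈{3}] nothing but 3 survives at r5c5. So r5c5=3.
Step 5. [r6c4∈{4}] r6c4 is down to just 4. So r6c4=4.
Step 6. [r4c6∈{4}] only 4 remains possible at r4c6, so r4c6=4.
Step 7. [r2c6∈{2}] r2c6 is down to just 2 ⇒ r2c6=2.
Step 8. [r6c3∈{1}] r6c3's peers cover all but 1, so r6c3=1.
Step 9. [r5c2∈{5}] nothing but 5 survives at r5c2. So r5c2=5.
Step 10. [r3c1∈{5}] r3c1's peers cover all but 5. So r3c1=5.
Step 11. [r2c1∈{4}] r2c1 is down to just 4, so r2c1=4.
Step 12. [r5c4∈{6}] r5c4 is down to just 6 ⇒ r5c4=6.
Step 13. [r3c6∈{3}] r3c6's peers cover all but 3. So r3c6=3.
Step 14. [r5c6∈{1}] only 1 remains possible at r5c6, so r5c6=1.
Step 15. [r1c1∈{1}] nothing but 1 survives at r1c1, so r1c1=1.
Step 16. [r2c2∈{6}] r2c2's peers cover all but 6. So r2c2=6.

Answer: 1 2 3 5 4 6 / 4 6 5 3 1 2 / 5 4 2 1 6 3 / 3 1 6 2 5 4 / 2 5 4 6 3 1 / 6 3 1 4 2 5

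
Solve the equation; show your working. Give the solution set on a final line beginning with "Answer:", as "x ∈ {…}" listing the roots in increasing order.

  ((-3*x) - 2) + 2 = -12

Step 1. [((-3*x) - 2) + 2 = -12] 2 comes off first (subtract 2). So sub: (-3*x) - 2 = -14.
Step 2. [(-3*x) - 2 = -14] the outer -2 inverts by adding 2 ⇒ sub: -3*x = -12.
Step 3. [-3*x = -12] -3·(inner) — divide through by -3, so div: x = 4.

Answer: x ∈ {4}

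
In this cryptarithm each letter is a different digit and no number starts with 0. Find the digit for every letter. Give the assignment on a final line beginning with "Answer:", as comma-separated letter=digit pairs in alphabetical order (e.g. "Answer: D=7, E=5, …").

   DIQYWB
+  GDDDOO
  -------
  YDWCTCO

Step 1. [col 1: B + O ≡ O (mod 10)] column 1: given nothing yet, carry-in 0, and all letters distinct, none taken yet, B+O≡O (mod 10) forces B=0. So B=0.
Step 2. [Y] adding two 6-digit numbers gives at most 6+1 digits, and here it does — Y is that final carry and must be 1. So Y=1.
Step 3. [col 1: B + O ≡ O (mod 10)] no forcing yet in column 1 (carry-in 0); O=4 is free and consistent — try it. So O=4.
Step 4. [col 2: W + O ≡ C (mod 10)] several values work for C in column 2 (W + O ≡ C (mod 10), carry-in 0); try C=7, so C=7.
Step 5. [col 2: W + O ≡ C (mod 10)] column 2 reads W+O+carry(0)=C with O=4, C=7; with digits 0,1,4,7 already taken and all letters distinct, the only value for W is 3. So W=3.
Step 6. [col 3: Y + D ≡ T (mod 10)] column 3 (Y + D ≡ T (mod 10), carry-in 0) doesn't pin T yet; pick T=6 and continue. So T=6.
Step 7. [col 3: Y + D ≡ T (mod 10)] column 3 reads Y+D+carry(0)=T with Y=1, T=6; with digits 0,1,3,4,6,7 already taken and all letters distinct, the only value for D is 5 ⇒ D=5.
Step 8. [col 4: Q + D ≡ C (mod 10)] from column 4 (D=5, C=7, carry-in 0, digits 0,1,3,4,5,6,7 already taken and all letters distinct): Q must equal 2 ⇒ Q=2.
Step 9. [col 5: I + D ≡ W (mod 10)] from column 5 (D=5, W=3, carry-in 0, digits 0,1,2,3,4,5,6,7 already taken and all letters distinct): I must equal 8. So I=8.
Step 10. [col 6: D + G ≡ D (mod 10)] in column 6 we have D+G≡D with carry-in 1; given D=5 and digits 0,1,2,3,4,5,6,7,8 already taken and all letters distinct, that pins G to 9, so G=9.

Answer: B=0, C=7, D=5, G=9, I=8, O=4, Q=2, T=6, W=3, Y=1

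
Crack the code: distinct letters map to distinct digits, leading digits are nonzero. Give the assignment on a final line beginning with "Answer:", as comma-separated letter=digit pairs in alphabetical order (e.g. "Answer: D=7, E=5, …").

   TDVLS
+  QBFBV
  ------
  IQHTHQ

Step 1. [col 1: S + V ≡ Q (mod 10)] no forcing yet in column 1 (carry-in 0); V=8 is free and consistent — try it ⇒ V=8.
Step 2. [col 1: S + V ≡ Q (mod 10)] column 1 (S + V ≡ Q (mod 10), carry-in 0) doesn't pin Q yet; pick Q=2 and continue, so Q=2.
Step 3. [I] I is the leading digit of a 6-digit sum of two 5-digit numbers; the final carry is exactly 1, so I=1.
Step 4. [col 1: S + V ≡ Q (mod 10)] column 1: given V=8, Q=2, carry-in 0, and digits 1,2,8 already taken and all letters distinct, S+V≡Q (mod 10) forces S=4. So S=4.
Step 5. [col 2: L + B ≡ H (mod 10)] several values work for B in column 2 (L + B ≡ H (mod 10), carry-in 1); try B=7. So B=7.
Step 6. [col 2: L + B ≡ H (mod 10)] from column 2 (B=7, carry-in 1, digits 1,2,4,7,8 already taken and all letters distinct): L must equal 5 ⇒ L=5.
Step 7. [col 2: L + B ≡ H (mod 10)] column 2: given L=5, B=7, carry-in 1, and digits 1,2,4,5,7,8 already taken and all letters distinct, L+B≡H (mod 10) forces H=3. So H=3.
Step 8. [col 3: V + F ≡ T (mod 10)] in column 3 we have V+F≡T with carry-in 1; given V=8 and digits 1,2,3,4,5,7,8 already taken and all letters distinct, that pins F to 0, so F=0.
Step 9. [col 3: V + F ≡ T (mod 10)] column 3: given V=8, F=0, carry-in 1, and digits 0,1,2,3,4,5,7,8 already taken and all letters distinct, V+F≡T (mod 10) forces T=9, so T=9.
Step 10. [col 4: D + B ≡ H (mod 10)] from column 4 (B=7, H=3, carry-in 0, digits 0,1,2,3,4,5,7,8,9 already taken and all letters distinct): D must equal 6 ⇒ D=6.

Answer: B=7, D=6, F=0, H=3, I=1, L=5, Q=2, S=4, T=9, V=8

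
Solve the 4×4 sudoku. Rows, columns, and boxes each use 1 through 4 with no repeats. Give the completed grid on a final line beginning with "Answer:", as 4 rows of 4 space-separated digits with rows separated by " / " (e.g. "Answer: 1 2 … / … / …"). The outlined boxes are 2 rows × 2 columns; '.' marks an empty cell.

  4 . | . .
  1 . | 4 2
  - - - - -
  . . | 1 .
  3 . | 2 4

Step 1. [r1c3∈{3}] r1c3 has the single candidate 3. So r1c3=3.
Step 2. [r1c2∈{2}] r1c2 has the single candidate 2. So r1c2=2.
Step 3. [r3c4∈{3}] r3c4 has the single candidate 3 ⇒ r3c4=3.
Step 4. [r3c2∈{4}] r3c2 is down to just 4. So r3c2=4.
Step 5. [r1c4∈{1}] r1c4's peers cover all but 1. So r1c4=1.
Step 6. [r4c2∈{1}] r4c2 is down to just 1 ⇒ r4c2=1.
Step 7. [r3c1∈{2}] only 2 remains possible at r3c1 ⇒ r3c1=2.
Step 8. [r2c2∈{3}] r2c2 has the single candidate 3, so r2c2=3.

Answer: 4 2 3 1 / 1 3 4 2 / 2 4 1 3 / 3 1 2 4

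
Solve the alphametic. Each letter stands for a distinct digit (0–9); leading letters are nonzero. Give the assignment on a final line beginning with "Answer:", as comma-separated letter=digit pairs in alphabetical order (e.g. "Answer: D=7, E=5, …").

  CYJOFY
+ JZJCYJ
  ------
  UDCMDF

Step 1. [col 1: Y + J ≡ F (mod 10)] column 1 (Y + J ≡ F (mod 10), carry-in 0) doesn't pin Y yet; pick Y=8 and continue ⇒ Y=8.
Step 2. [col 1: Y + J ≡ F (mod 10)] column 1 (Y + J ≡ F (mod 10), carry-in 0) doesn't pin F yet; pick F=0 and continue, so F=0.
Step 3. [col 1: Y + J ≡ F (mod 10)] column 1: given Y=8, F=0, carry-in 0, and digits 0,8 already taken and all letters distinct, Y+J≡F (mod 10) forces J=2, so J=2.
Step 4. [col 2: F + Y ≡ D (mod 10)] column 2: given F=0, Y=8, carry-in 1, and digits 0,2,8 already taken and all letters distinct, F+Y≡D (mod 10) forces D=9 ⇒ D=9.
Step 5. [col 3: O + C ≡ M (mod 10)] several values work for O in column 3 (O + C ≡ M (mod 10), carry-in 0); try O=3 ⇒ O=3.
Step 6. [col 3: O + C ≡ M (mod 10)] column 3 (O + C ≡ M (mod 10), carry-in 0) doesn't pin C yet; pick C=4 and continue ⇒ C=4.
Step 7. [col 3: O + C ≡ M (mod 10)] column 3 reads O+C+carry(0)=M with O=3, C=4; with digits 0,2,3,4,8,9 already taken and all letters distinct, the only value for M is 7, so M=7.
Step 8. [col 5: Y + Z ≡ D (mod 10)] in column 5 we have Y+Z≡D with carry-in 0; given Y=8, D=9 and digits 0,2,3,4,7,8,9 already taken and all letters distinct, that pins Z to 1 ⇒ Z=1.
Step 9. [col 6: C + J ≡ U (mod 10)] from column 6 (C=4, J=2, carry-in 0, digits 0,1,2,3,4,7,8,9 already taken and all letters distinct): U must equal 6 ⇒ U=6.

Answer: C=4, D=9, F=0, J=2, M=7, O=3, U=6, Y=8, Z=1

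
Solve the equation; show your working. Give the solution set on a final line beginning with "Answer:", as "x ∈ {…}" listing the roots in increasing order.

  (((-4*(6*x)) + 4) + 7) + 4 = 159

Step 1. [(((-4*(6*x)) + 4) + 7) + 4 = 159] peel the +4: subtract 4 from each side ⇒ sub: ((-4*(6*x)) + 4) + 7 = 155.
Step 2. [((-4*(6*x)) + 4) + 7 = 155] the outer +7 inverts by subtracting 7 ⇒ sub: (-4*(6*x)) + 4 = 148.
Step 3. [(-4*(6*x)) + 4 = 148] common factor -4 (LHS and 148) — divide through. So factor: (6*x) - 1 = -37.
Step 4. [(6*x) - 1 = -37] -1 is outermost — add 1 both sides. So sub: 6*x = -36.
Step 5. [6*x = -36] leading coefficient 6: divide by 6, so div: x = -6.

Answer: x ∈ {-6}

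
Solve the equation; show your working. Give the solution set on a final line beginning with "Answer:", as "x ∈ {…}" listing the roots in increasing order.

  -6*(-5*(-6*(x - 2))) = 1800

Step 1. [-6*(-5*(-6*(x - 2))) = 1800] -6 out front; divide by -6 ⇒ div: -5*(-6*(x - 2)) = -300.
Step 2. [-5*(-6*(x - 2)) = -300] -5·(inner) — divide through by -5, so div: -6*(x - 2) = 60.
Step 3. [-6*(x - 2) = 60] -6·(inner) — divide through by -6 ⇒ div: x - 2 = -10.
Step 4. [x - 2 = -10] the outer -2 inverts by adding 2, so sub: x = -8.

Answer: x ∈ {-8}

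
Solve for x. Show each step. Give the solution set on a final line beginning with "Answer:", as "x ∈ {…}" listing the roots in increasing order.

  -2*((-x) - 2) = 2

Step 1. [-2*((-x) - 2) = 2] leading coefficient -2: divide by -2 ⇒ div: (-x) - 2 = -1.
Step 2. [(-x) - 2 = -1] peel the -2: add 2 from each side. So sub: -x = 1.
Step 3. [-x = 1] flip signs both sides ⇒ neg: x = -1.

Answer: x ∈ {-1}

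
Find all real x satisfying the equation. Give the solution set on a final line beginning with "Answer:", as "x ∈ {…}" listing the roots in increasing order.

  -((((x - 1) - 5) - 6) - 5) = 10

Step 1. [-((((x - 1) - 5) - 6) - 5) = 10] flip signs both sides ⇒ neg: (((x - 1) - 5) - 6) - 5 = -10.
Step 2. [(((x - 1) - 5) - 6) - 5 = -10] 5 comes off first (add 5) ⇒ sub: ((x - 1) - 5) - 6 = -5.
Step 3. [((x - 1) - 5) - 6 = -5] the outer -6 inverts by adding 6, so sub: (x - 1) - 5 = 1.
Step 4. [(x - 1) - 5 = 1] the outer -5 inverts by adding 5, so sub: x - 1 = 6.
Step 5. [x - 1 = 6] add 1: x sits inside (… - 1) ⇒ sub: x = 7.

Answer: x ∈ {7}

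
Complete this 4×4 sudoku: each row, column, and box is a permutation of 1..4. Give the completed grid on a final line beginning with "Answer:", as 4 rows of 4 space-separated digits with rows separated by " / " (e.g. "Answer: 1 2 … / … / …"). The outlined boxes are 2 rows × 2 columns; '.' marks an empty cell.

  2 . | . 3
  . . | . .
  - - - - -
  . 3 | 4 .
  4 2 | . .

Step 1. [r1c3∈{1}] r1c3's peers cover all but 1. So r1c3=1.
Step 2. [r2c4∈{2,4}] in col 4, 4 fits only at r2c4, so r2c4=4.
Step 3. [r3c1∈{1}] r3c1 has the single candidate 1. So r3c1=1.
Step 4. [r4c4∈{1}] r4c4 has the single candidate 1. So r4c4=1.
Step 5. [r2c3∈{2}] nothing but 2 survives at r2c3. So r2c3=2.
Step 6. [r1c2∈{4}] nothing but 4 survives at r1c2, so r1c2=4.
Step 7. [r4c3∈{3}] only 3 remains possible at r4c3. So r4c3=3.
Step 8. [r2c2∈{1}] r2c2's peers cover all but 1, so r2c2=1.
Step 9. [r2c1∈{3}] only 3 remains possible at r2c1. So r2c1=3.
Step 10. [r3c4∈{2}] r3c4 is down to just 2, so r3c4=2.

Answer: 2 4 1 3 / 3 1 2 4 / 1 3 4 2 / 4 2 3 1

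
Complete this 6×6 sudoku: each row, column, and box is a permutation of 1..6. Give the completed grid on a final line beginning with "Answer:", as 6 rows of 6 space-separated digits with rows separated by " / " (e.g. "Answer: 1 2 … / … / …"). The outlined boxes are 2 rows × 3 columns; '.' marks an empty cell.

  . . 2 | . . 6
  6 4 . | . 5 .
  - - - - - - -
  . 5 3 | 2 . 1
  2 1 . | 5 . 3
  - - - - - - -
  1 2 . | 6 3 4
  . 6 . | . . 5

Step 1. [r6c4∈{1}] nothing but 1 survives at r6c4 ⇒ r6c4=1.
Step 2. [r3c1∈{4}] r3c1 has the single candidate 4 ⇒ r3c1=4.
Step 3. [r4c5∈{4,6}] row 4 places 4 nowhere but r4c5, so r4c5=4.
Step 4. [r1c2∈{3}] r1c2 is down to just 3, so r1c2=3.
Step 5. [r2c4∈{3}] r2c4 has the single candidate 3 ⇒ r2c4=3.
Step 6. [r1c1∈{5}] only 5 remains possible at r1c1. So r1c1=5.
Step 7. [r6c5∈{2}] r6c5's peers cover all but 2, so r6c5=2.
Step 8. [r2c6∈{2}] r2c6 has the single candidate 2. So r2c6=2.
Step 9. [r4c3∈{6}] r4c3 is down to just 6. So r4c3=6.
Step 10. [r1c5∈{1}] r1c5 is down to just 1 ⇒ r1c5=1.
Step 11. [r1c4∈{4}] r1c4's peers cover all but 4, so r1c4=4.
Step 12. [r6c3∈{4}] r6c3 is down to just 4. So r6c3=4.
Step 13. [r2c3∈{1}] r2c3 has the single candidate 1 ⇒ r2c3=1.
Step 14. [r6c1∈{3}] r6c1's peers cover all but 3. So r6c1=3.
Step 15. [r5c3∈{5}] r5c3 is down to just 5, so r5c3=5.
Step 16. [r3c5∈{6}] r3c5 is down to just 6. So r3c5=6.

Answer: 5 3 2 4 1 6 / 6 4 1 3 5 2 / 4 5 3 2 6 1 / 2 1 6 5 4 3 / 1 2 5 6 3 4 / 3 6 4 1 2 5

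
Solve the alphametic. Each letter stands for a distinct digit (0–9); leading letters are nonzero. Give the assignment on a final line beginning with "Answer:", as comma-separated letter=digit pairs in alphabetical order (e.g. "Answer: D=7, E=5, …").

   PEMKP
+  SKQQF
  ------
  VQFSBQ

Step 1. [V] V is the leading digit of a 6-digit sum of two 5-digit numbers; the final carry is exactly 1, so V=1.
Step 2. [col 1: P + F ≡ Q (mod 10)] no forcing yet in column 1 (carry-in 0); Q=4 is free and consistent — try it. So Q=4.
Step 3. [col 1: P + F ≡ Q (mod 10)] column 1 (P + F ≡ Q (mod 10), carry-in 0) doesn't pin F yet; pick F=6 and continue, so F=6.
Step 4. [col 1: P + F ≡ Q (mod 10)] from column 1 (F=6, Q=4, carry-in 0, digits 1,4,6 already taken and all letters distinct): P must equal 8. So P=8.
Step 5. [col 2: K + Q ≡ B (mod 10)] K=7 is one option consistent with column 2 (K + Q ≡ B (mod 10), carry-in 1) — take it ⇒ K=7.
Step 6. [col 2: K + Q ≡ B (mod 10)] in column 2 we have K+Q≡B with carry-in 1; given K=7, Q=4 and digits 1,4,6,7,8 already taken and all letters distinct, that pins B to 2. So B=2.
Step 7. [col 3: M + Q ≡ S (mod 10)] column 3 (M + Q ≡ S (mod 10), carry-in 1) doesn't pin S yet; pick S=5 and continue, so S=5.
Step 8. [col 3: M + Q ≡ S (mod 10)] column 3: given Q=4, S=5, carry-in 1, and digits 1,2,4,5,6,7,8 already taken and all letters distinct, M+Q≡S (mod 10) forces M=0 ⇒ M=0.
Step 9. [col 4: E + K ≡ F (mod 10)] column 4: given K=7, F=6, carry-in 0, and digits 0,1,2,4,5,6,7,8 already taken and all letters distinct, E+K≡F (mod 10) forces E=9. So E=9.

Answer: B=2, E=9, F=6, K=7, M=0, P=8, Q=4, S=5, V=1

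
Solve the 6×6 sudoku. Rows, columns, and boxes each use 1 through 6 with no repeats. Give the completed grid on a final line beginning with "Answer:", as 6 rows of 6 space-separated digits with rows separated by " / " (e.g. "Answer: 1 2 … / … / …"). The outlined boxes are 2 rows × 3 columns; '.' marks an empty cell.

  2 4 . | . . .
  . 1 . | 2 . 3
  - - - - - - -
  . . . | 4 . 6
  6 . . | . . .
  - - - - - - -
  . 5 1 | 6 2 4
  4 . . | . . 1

Step 1. [r1c3∈{3,5,6}] r1c3 is the only open cell in row 1 admitting 3. So r1c3=3.
Step 2. [r1c6∈{5}] r1c6 has the single candidate 5, so r1c6=5.
Step 3. [r2c3∈{5,6}] in box 1, 6 fits only at r2c3, so r2c3=6.
Step 4. [r6c3∈{2}] r6c3's peers cover all but 2 ⇒ r6c3=2.
Step 5. [r3c1∈{1,3,5}] across col 1, 1 lands solely at r3c1 ⇒ r3c1=1.
Step 6. [r3c3∈{5}] only 5 remains possible at r3c3 ⇒ r3c3=5.
Step 7. [r3c5∈{3}] r3c5 has the single candidate 3 ⇒ r3c5=3.
Step 8. [r1c4∈{1}] r1c4 is down to just 1. So r1c4=1.
Step 9. [r4c2∈{2,3}] r4c2 is the only open cell in row 4 admitting 3 ⇒ r4c2=3.
Step 10. [r6c5∈{5}] only 5 remains possible at r6c5 ⇒ r6c5=5.
Step 11. [r6c2∈{6}] nothing but 6 survives at r6c2, so r6c2=6.
Step 12. [r2c1∈{5}] r2c1 is down to just 5 ⇒ r2c1=5.
Step 13. [r4c3∈{4}] nothing but 4 survives at r4c3. So r4c3=4.
Step 14. [r4c4∈{5}] r4c4 has the single candidate 5, so r4c4=5.
Step 15. [r4c5∈{1}] only 1 remains possible at r4c5 ⇒ r4c5=1.
Step 16. [r5c1∈{3}] r5c1 is down to just 3. So r5c1=3.
Step 17. [r4c6∈{2}] nothing but 2 survives at r4c6, so r4c6=2.
Step 18. [r1c5∈{6}] r1c5's peers cover all but 6 ⇒ r1c5=6.
Step 19. [r2c5∈{4}] r2c5 is down to just 4. So r2c5=4.
Step 20. [r3c2∈{2}] r3c2 is down to just 2 ⇒ r3c2=2.
Step 21. [r6c4∈{3}] nothing but 3 survives at r6c4 ⇒ r6c4=3.

Answer: 2 4 3 1 6 5 / 5 1 6 2 4 3 / 1 2 5 4 3 6 / 6 3 4 5 1 2 / 3 5 1 6 2 4 / 4 6 2 3 5 1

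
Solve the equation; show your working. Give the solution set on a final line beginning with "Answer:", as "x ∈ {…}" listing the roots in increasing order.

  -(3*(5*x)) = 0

Step 1. [-(3*(5*x)) = 0] leading − — multiply by −1 ⇒ neg: 3*(5*x) = 0.
Step 2. [3*(5*x) = 0] 3 out front; divide by 3. So div: 5*x = 0.
Step 3. [5*x = 0] 5·(inner) — divide through by 5, so div: x = 0.

Answer: x ∈ {0}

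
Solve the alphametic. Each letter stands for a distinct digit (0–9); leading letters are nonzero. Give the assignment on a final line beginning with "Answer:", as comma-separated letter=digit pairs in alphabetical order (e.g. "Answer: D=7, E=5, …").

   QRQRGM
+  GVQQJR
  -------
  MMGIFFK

Step 1. [col 1: M + R ≡ K (mod 10)] no forcing yet in column 1 (carry-in 0); R=5 is free and consistent — try it. So R=5.
Step 2. [col 1: M + R ≡ K (mod 10)] no forcing yet in column 1 (carry-in 0); M=1 is free and consistent — try it, so M=1.
Step 3. [col 1: M + R ≡ K (mod 10)] from column 1 (M=1, R=5, carry-in 0, digits 1,5 already taken and all letters distinct): K must equal 6, so K=6.
Step 4. [col 2: G + J ≡ F (mod 10)] F=0 is one option consistent with column 2 (G + J ≡ F (mod 10), carry-in 0) — take it, so F=0.
Step 5. [col 2: G + J ≡ F (mod 10)] J=3 is one option consistent with column 2 (G + J ≡ F (mod 10), carry-in 0) — take it. So J=3.
Step 6. [col 2: G + J ≡ F (mod 10)] in column 2 we have G+J≡F with carry-in 0; given J=3, F=0 and digits 0,1,3,5,6 already taken and all letters distinct, that pins G to 7 ⇒ G=7.
Step 7. [col 3: R + Q ≡ F (mod 10)] from column 3 (R=5, F=0, carry-in 1, digits 0,1,3,5,6,7 already taken and all letters distinct): Q must equal 4. So Q=4.
Step 8. [col 4: Q + Q ≡ I (mod 10)] from column 4 (Q=4, carry-in 1, digits 0,1,3,4,5,6,7 already taken and all letters distinct): I must equal 9 ⇒ I=9.
Step 9. [col 5: R + V ≡ G (mod 10)] in column 5 we have R+V≡G with carry-in 0; given R=5, G=7 and digits 0,1,3,4,5,6,7,9 already taken and all letters distinct, that pins V to 2 ⇒ V=2.

Answer: F=0, G=7, I=9, J=3, K=6, M=1, Q=4, R=5, V=2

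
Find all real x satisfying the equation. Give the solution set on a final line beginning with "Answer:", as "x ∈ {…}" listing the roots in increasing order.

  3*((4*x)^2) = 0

Step 1. [3*((4*x)^2) = 0] LHS = 3·(…); ÷3 both sides. So div: (4*x)^2 = 0.
Step 2. [(4*x)^2 = 0] LHS squared, RHS 0 ≥ 0: apply √ (±). So sqrt: 4*x = 0.
Step 3. [4*x = 0] 4 out front; divide by 4, so div: x = 0.

Answer: x ∈ {0}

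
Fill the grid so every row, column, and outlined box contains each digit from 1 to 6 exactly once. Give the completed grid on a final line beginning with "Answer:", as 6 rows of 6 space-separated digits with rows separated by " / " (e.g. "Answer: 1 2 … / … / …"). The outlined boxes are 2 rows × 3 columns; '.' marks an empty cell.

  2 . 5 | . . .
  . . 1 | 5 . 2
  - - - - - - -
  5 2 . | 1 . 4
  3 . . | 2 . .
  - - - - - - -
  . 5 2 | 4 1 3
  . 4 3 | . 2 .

Step 1. [r1c4∈{3,6}] r1c4 is the only open cell in col 4 admitting 3, so r1c4=3.
Step 2. [r1c2∈{6}] nothing but 6 survives at r1c2. So r1c2=6.
Step 3. [r2c5∈{4,6}] row 2 places 6 nowhere but r2c5 ⇒ r2c5=6.
Step 4. [r4c6∈{5,6}] in box 4, 6 fits only at r4c6, so r4c6=6.
Step 5. [r5c1∈{6}] r5c1's peers cover all but 6, so r5c1=6.
Step 6. [r2c1∈{4}] nothing but 4 survives at r2c1, so r2c1=4.
Step 7. [r3c5∈{3}] r3c5 is down to just 3, so r3c5=3.
Step 8. [r6c4∈{6}] r6c4's peers cover all but 6, so r6c4=6.
Step 9. [r1c5∈{4}] r1c5 is down to just 4. So r1c5=4.
Step 10. [r4c3∈{4}] only 4 remains possible at r4c3. So r4c3=4.
Step 11. [r2c2∈{3}] r2c2's peers cover all but 3. So r2c2=3.
Step 12. [r4c5∈{5}] only 5 remains possible at r4c5. So r4c5=5.
Step 13. [r1c6∈{1}] only 1 remains possible at r1c6 ⇒ r1c6=1.
Step 14. [r6c1∈{1}] r6c1's peers cover all but 1, so r6c1=1.
Step 15. [r6c6∈{5}] r6c6 has the single candidate 5 ⇒ r6c6=5.
Step 16. [r3c3∈{6}] r3c3 is down to just 6. So r3c3=6.
Step 17. [r4c2∈{1}] r4c2 has the single candidate 1 ⇒ r4c2=1.

Answer: 2 6 5 3 4 1 / 4 3 1 5 6 2 / 5 2 6 1 3 4 / 3 1 4 2 5 6 / 6 5 2 4 1 3 / 1 4 3 6 2 5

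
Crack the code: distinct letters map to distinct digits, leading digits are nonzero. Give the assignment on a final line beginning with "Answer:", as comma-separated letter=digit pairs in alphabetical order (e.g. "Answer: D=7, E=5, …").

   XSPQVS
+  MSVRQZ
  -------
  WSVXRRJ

Step 1. [col 1: S + Z ≡ J (mod 10)] Z=6 is one option consistent with column 1 (S + Z ≡ J (mod 10), carry-in 0) — take it, so Z=6.
Step 2. [W] W is the leading digit of a 7-digit sum of two 6-digit numbers; the final carry is exactly 1, so W=1.
Step 3. [col 1: S + Z ≡ J (mod 10)] no forcing yet in column 1 (carry-in 0); S=2 is free and consistent — try it, so S=2.
Step 4. [col 1: S + Z ≡ J (mod 10)] from column 1 (S=2, Z=6, carry-in 0, digits 1,2,6 already taken and all letters distinct): J must equal 8, so J=8.
Step 5. [col 2: V + Q ≡ R (mod 10)] column 2 (V + Q ≡ R (mod 10), carry-in 0) doesn't pin R yet; pick R=3 and continue. So R=3.
Step 6. [col 2: V + Q ≡ R (mod 10)] several values work for Q in column 2 (V + Q ≡ R (mod 10), carry-in 0); try Q=9. So Q=9.
Step 7. [col 2: V + Q ≡ R (mod 10)] column 2 reads V+Q+carry(0)=R with Q=9, R=3; with digits 1,2,3,6,8,9 already taken and all letters distinct, the only value for V is 4, so V=4.
Step 8. [col 4: P + V ≡ X (mod 10)] several values work for P in column 4 (P + V ≡ X (mod 10), carry-in 1); try P=0, so P=0.
Step 9. [col 4: P + V ≡ X (mod 10)] in column 4 we have P+V≡X with carry-in 1; given P=0, V=4 and digits 0,1,2,3,4,6,8,9 already taken and all letters distinct, that pins X to 5. So X=5.
Step 10. [col 6: X + M ≡ S (mod 10)] column 6 reads X+M+carry(0)=S with X=5, S=2; with digits 0,1,2,3,4,5,6,8,9 already taken and all letters distinct, the only value for M is 7 ⇒ M=7.

Answer: J=8, M=7, P=0, Q=9, R=3, S=2, V=4, W=1, X=5, Z=6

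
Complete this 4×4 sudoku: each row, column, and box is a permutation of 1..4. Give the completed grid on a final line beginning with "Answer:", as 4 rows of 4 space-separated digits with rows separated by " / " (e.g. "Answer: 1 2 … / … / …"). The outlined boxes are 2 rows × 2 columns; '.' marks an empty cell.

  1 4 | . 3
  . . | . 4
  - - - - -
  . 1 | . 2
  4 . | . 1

Step 1. [r3c1∈{3}] r3c1 has the single candidate 3. So r3c1=3.
Step 2. [r2c1∈{2}] only 2 remains possible at r2c1, so r2c1=2.
Step 3. [r3c3∈{4}] r3c3 is down to just 4, so r3c3=4.
Step 4. [r4c3∈{3}] r4c3 has the single candidate 3, so r4c3=3.
Step 5. [r4c2∈{2}] r4c2's peers cover all but 2 ⇒ r4c2=2.
Step 6. [r2c3∈{1}] r2c3's peers cover all but 1. So r2c3=1.
Step 7. [r2c2∈{3}] r2c2 has the single candidate 3 ⇒ r2c2=3.
Step 8. [r1c3∈{2}] nothing but 2 survives at r1c3. So r1c3=2.

Answer: 1 4 2 3 / 2 3 1 4 / 3 1 4 2 / 4 2 3 1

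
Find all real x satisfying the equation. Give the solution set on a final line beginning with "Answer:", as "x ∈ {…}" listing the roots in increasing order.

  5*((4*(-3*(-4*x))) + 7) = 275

Step 1. [5*((4*(-3*(-4*x))) + 7) = 275] divide by the outer 5 ⇒ div: (4*(-3*(-4*x))) + 7 = 55.
Step 2. [(4*(-3*(-4*x))) + 7 = 55] 7 comes off first (subtract 7). So sub: 4*(-3*(-4*x)) = 48.
Step 3. [4*(-3*(-4*x)) = 48] leading coefficient 4: divide by 4 ⇒ div: -3*(-4*x) = 12.
Step 4. [-3*(-4*x) = 12] -3 out front; divide by -3, so div: -4*x = -4.
Step 5. [-4*x = -4] LHS = -4·(…); ÷-4 both sides ⇒ div: x = 1.

Answer: x ∈ {1}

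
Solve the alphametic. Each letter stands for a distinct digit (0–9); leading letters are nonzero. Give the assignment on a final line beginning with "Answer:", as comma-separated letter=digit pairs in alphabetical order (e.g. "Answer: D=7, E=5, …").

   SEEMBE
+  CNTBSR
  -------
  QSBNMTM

Step 1. [col 1: E + R ≡ M (mod 10)] E=7 is one option consistent with column 1 (E + R ≡ M (mod 10), carry-in 0) — take it ⇒ E=7.
Step 2. [col 1: E + R ≡ M (mod 10)] M=3 is one option consistent with column 1 (E + R ≡ M (mod 10), carry-in 0) — take it. So M=3.
Step 3. [col 1: E + R ≡ M (mod 10)] column 1 reads E+R+carry(0)=M with E=7, M=3; with digits 3,7 already taken and all letters distinct, the only value for R is 6, so R=6.
Step 4. [col 2: B + S ≡ T (mod 10)] column 2 (B + S ≡ T (mod 10), carry-in 1) doesn't pin S yet; pick S=4 and continue. So S=4.
Step 5. [col 2: B + S ≡ T (mod 10)] T=5 is one option consistent with column 2 (B + S ≡ T (mod 10), carry-in 1) — take it ⇒ T=5.
Step 6. [Q] Q is the leading digit of a 7-digit sum of two 6-digit numbers; the final carry is exactly 1, so Q=1.
Step 7. [col 2: B + S ≡ T (mod 10)] from column 2 (S=4, T=5, carry-in 1, digits 1,3,4,5,6,7 already taken and all letters distinct): B must equal 0 ⇒ B=0.
Step 8. [col 4: E + T ≡ N (mod 10)] in column 4 we have E+T≡N with carry-in 0; given E=7, T=5 and digits 0,1,3,4,5,6,7 already taken and all letters distinct, that pins N to 2 ⇒ N=2.
Step 9. [col 6: S + C ≡ S (mod 10)] from column 6 (S=4, carry-in 1, digits 0,1,2,3,4,5,6,7 already taken and all letters distinct): C must equal 9, so C=9.

Answer: B=0, C=9, E=7, M=3, N=2, Q=1, R=6, S=4, T=5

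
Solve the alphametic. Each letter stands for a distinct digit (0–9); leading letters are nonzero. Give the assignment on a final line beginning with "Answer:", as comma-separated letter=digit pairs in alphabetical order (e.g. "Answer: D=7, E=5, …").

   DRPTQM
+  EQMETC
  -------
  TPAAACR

Step 1. [col 1: M + C ≡ R (mod 10)] no forcing yet in column 1 (carry-in 0); R=9 is free and consistent — try it, so R=9.
Step 2. [T] T is the leading digit of a 7-digit sum of two 6-digit numbers; the final carry is exactly 1. So T=1.
Step 3. [col 1: M + C ≡ R (mod 10)] several values work for C in column 1 (M + C ≡ R (mod 10), carry-in 0); try C=7, so C=7.
Step 4. [col 1: M + C ≡ R (mod 10)] column 1: given C=7, R=9, carry-in 0, and digits 1,7,9 already taken and all letters distinct, M+C≡R (mod 10) forces M=2. So M=2.
Step 5. [col 2: Q + T ≡ C (mod 10)] in column 2 we have Q+T≡C with carry-in 0; given T=1, C=7 and digits 1,2,7,9 already taken and all letters distinct, that pins Q to 6, so Q=6.
Step 6. [col 3: T + E ≡ A (mod 10)] column 3 (T + E ≡ A (mod 10), carry-in 0) doesn't pin E yet; pick E=4 and continue, so E=4.
Step 7. [col 3: T + E ≡ A (mod 10)] from column 3 (T=1, E=4, carry-in 0, digits 1,2,4,6,7,9 already taken and all letters distinct): A must equal 5. So A=5.
Step 8. [col 4: P + M ≡ A (mod 10)] column 4 reads P+M+carry(0)=A with M=2, A=5; with digits 1,2,4,5,6,7,9 already taken and all letters distinct, the only value for P is 3 ⇒ P=3.
Step 9. [col 6: D + E ≡ P (mod 10)] from column 6 (E=4, P=3, carry-in 1, digits 1,2,3,4,5,6,7,9 already taken and all letters distinct): D must equal 8 ⇒ D=8.

Answer: A=5, C=7, D=8, E=4, M=2, P=3, Q=6, R=9, T=1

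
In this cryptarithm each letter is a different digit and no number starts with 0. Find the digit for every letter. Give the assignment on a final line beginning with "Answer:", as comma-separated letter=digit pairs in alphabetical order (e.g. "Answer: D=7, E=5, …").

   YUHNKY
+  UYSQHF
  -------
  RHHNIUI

Step 1. [col 1: Y + F ≡ I (mod 10)] F=4 is one option consistent with column 1 (Y + F ≡ I (mod 10), carry-in 0) — take it ⇒ F=4.
Step 2. [col 1: Y + F ≡ I (mod 10)] Y=8 is one option consistent with column 1 (Y + F ≡ I (mod 10), carry-in 0) — take it. So Y=8.
Step 3. [col 1: Y + F ≡ I (mod 10)] column 1 reads Y+F+carry(0)=I with Y=8, F=4; with digits 4,8 already taken and all letters distinct, the only value for I is 2, so I=2.
Step 4. [R] R is the leading digit of a 7-digit sum of two 6-digit numbers; the final carry is exactly 1, so R=1.
Step 5. [col 2: K + H ≡ U (mod 10)] column 2 (K + H ≡ U (mod 10), carry-in 1) doesn't pin U yet; pick U=6 and continue, so U=6.
Step 6. [col 2: K + H ≡ U (mod 10)] H=5 is one option consistent with column 2 (K + H ≡ U (mod 10), carry-in 1) — take it. So H=5.
Step 7. [col 2: K + H ≡ U (mod 10)] column 2 reads K+H+carry(1)=U with H=5, U=6; with digits 1,2,4,5,6,8 already taken and all letters distinct, the only value for K is 0, so K=0.
Step 8. [col 3: N + Q ≡ I (mod 10)] N=3 is one option consistent with column 3 (N + Q ≡ I (mod 10), carry-in 0) — take it, so N=3.
Step 9. [col 3: N + Q ≡ I (mod 10)] column 3: given N=3, I=2, carry-in 0, and digits 0,1,2,3,4,5,6,8 already taken and all letters distinct, N+Q≡I (mod 10) forces Q=9. So Q=9.
Step 10. [col 4: H + S ≡ N (mod 10)] from column 4 (H=5, N=3, carry-in 1, digits 0,1,2,3,4,5,6,8,9 already taken and all letters distinct): S must equal 7 ⇒ S=7.

Answer: F=4, H=5, I=2, K=0, N=3, Q=9, R=1, S=7, U=6, Y=8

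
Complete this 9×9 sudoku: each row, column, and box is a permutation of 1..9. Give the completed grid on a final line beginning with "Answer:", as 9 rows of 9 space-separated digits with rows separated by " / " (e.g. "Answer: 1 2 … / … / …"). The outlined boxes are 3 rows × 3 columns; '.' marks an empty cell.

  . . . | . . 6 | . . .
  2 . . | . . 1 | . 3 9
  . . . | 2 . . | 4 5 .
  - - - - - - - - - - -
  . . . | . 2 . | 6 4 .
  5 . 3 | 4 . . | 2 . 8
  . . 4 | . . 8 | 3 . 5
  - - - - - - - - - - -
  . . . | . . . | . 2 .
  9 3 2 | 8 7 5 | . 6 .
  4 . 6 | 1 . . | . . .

Step 1. [r2c2∈{4,5,6,7,8}] in row 2, 6 fits only at r2c2 ⇒ r2c2=6.
Step 2. [r1c2∈{1,4,5,7,8,9}] across col 2, 4 lands solely at r1c2 ⇒ r1c2=4.
Step 3. [r4c4∈{3,5,7,9}] in row 4, 5 fits only at r4c4 ⇒ r4c4=5.
Step 4. [r4c6∈{3,7,9}] 3 has one home in row 4: r4c6. So r4c6=3.
Step 5. [r2c4∈{7}] r2c4 has the single candidate 7. So r2c4=7.
Step 6. [r3c6∈{9}] r3c6 is down to just 9. So r3c6=9.
Step 7. [r2c7∈{8}] nothing but 8 survives at r2c7, so r2c7=8.
Step 8. [r5c5∈{1,6,9}] row 5 places 6 nowhere but r5c5 ⇒ r5c5=6.
Step 9. [r1c3∈{1,5,7,8,9}] in row 1, 9 fits only at r1c3. So r1c3=9.
Step 10. [r4c2∈{1,7,8,9}] r4c2 is the only open cell in row 4 admitting 9. So r4c2=9.
Step 11. [r6c5∈{1,9}] in col 5, 1 fits only at r6c5 ⇒ r6c5=1.
Step 12. [r1c4∈{3}] r1c4's peers cover all but 3. So r1c4=3.
Step 13. [r5c8∈{1,7,9}] 9 has one home in row 5: r5c8. So r5c8=9.
Step 14. [r4c9∈{1,7}] in box 6, 1 fits only at r4c9, so r4c9=1.
Step 15. [r3c5∈{8}] nothing but 8 survives at r3c5, so r3c5=8.
Step 16. [r1c1∈{1,7,8}] across row 1, 8 lands solely at r1c1 ⇒ r1c1=8.
Step 17. [r4c1∈{7}] only 7 remains possible at r4c1 ⇒ r4c1=7.
Step 18. [r7c1∈{1}] r7c1's peers cover all but 1, so r7c1=1.
Step 19. [r9c8∈{7,8}] col 8 places 8 nowhere but r9c8 ⇒ r9c8=8.
Step 20. [r7c2∈{5,7,8}] in col 2, 8 fits only at r7c2. So r7c2=8.
Step 21. [r9c2∈{5,7}] r9c2 is the only open cell in col 2 admitting 5, so r9c2=5.
Step 22. [r7c3∈{7}] only 7 remains possible at r7c3 ⇒ r7c3=7.
Step 23. [r3c2∈{1,7}] r3c2 is the only open cell in col 2 admitting 7, so r3c2=7.
Step 24. [r1c8∈{1,7}] 1 has one home in col 8: r1c8. So r1c8=1.
Step 25. [r1c7∈{7}] only 7 remains possible at r1c7, so r1c7=7.
Step 26. [r2c5∈{4,5}] r2c5 is the only open cell in row 2 admitting 4, so r2c5=4.
Step 27. [r9c7∈{9}] r9c7's peers cover all but 9, so r9c7=9.
Step 28. [r9c5∈{3}] r9c5 has the single candidate 3 ⇒ r9c5=3.
Step 29. [r6c4∈{9}] r6c4 is down to just 9 ⇒ r6c4=9.
Step 30. [r7c9∈{3,4}] row 7 places 3 nowhere but r7c9, so r7c9=3.
Step 31. [r3c9∈{6}] nothing but 6 survives at r3c9, so r3c9=6.
Step 32. [r6c8∈{7}] r6c8's peers cover all but 7, so r6c8=7.
Step 33. [r9c9∈{7}] only 7 remains possible at r9c9. So r9c9=7.
Step 34. [r6c1∈{6}] r6c1's peers cover all but 6 ⇒ r6c1=6.
Step 35. [r3c1∈{3}] nothing but 3 survives at r3c1 ⇒ r3c1=3.
Step 36. [r5c6∈{7}] r5c6's peers cover all but 7 ⇒ r5c6=7.
Step 37. [r1c5∈{5}] nothing but 5 survives at r1c5, so r1c5=5.
Step 38. [r8c7∈{1}] r8c7's peers cover all but 1, so r8c7=1.
Step 39. [r1c9∈{2}] nothing but 2 survives at r1c9, so r1c9=2.
Step 40. [r8c9∈{4}] nothing but 4 survives at r8c9 ⇒ r8c9=4.
Step 41. [r7c5∈{9}] r7c5 has the single candidate 9. So r7c5=9.
Step 42. [r7c4∈{6}] nothing but 6 survives at r7c4, so r7c4=6.
Step 43. [r6c2∈{2}] r6c2 is down to just 2, so r6c2=2.
Step 44. [r5c2∈{1}] r5c2's peers cover all but 1 ⇒ r5c2=1.
Step 45. [r3c3∈{1}] nothing but 1 survives at r3c3, so r3c3=1.
Step 46. [r7c6∈{4}] only 4 remains possible at r7c6 ⇒ r7c6=4.
Step 47. [r4c3∈{8}] nothing but 8 survives at r4c3, so r4c3=8.
Step 48. [r7c7∈{5}] r7c7 is down to just 5 ⇒ r7c7=5.
Step 49. [r2c3∈{5}] r2c3 is down to just 5. So r2c3=5.
Step 50. [r9c6∈{2}] only 2 remains possible at r9c6. So r9c6=2.

Answer: 8 4 9 3 5 6 7 1 2 / 2 6 5 7 4 1 8 3 9 / 3 7 1 2 8 9 4 5 6 / 7 9 8 5 2 3 6 4 1 / 5 1 3 4 6 7 2 9 8 / 6 2 4 9 1 8 3 7 5 / 1 8 7 6 9 4 5 2 3 / 9 3 2 8 7 5 1 6 4 / 4 5 6 1 3 2 9 8 7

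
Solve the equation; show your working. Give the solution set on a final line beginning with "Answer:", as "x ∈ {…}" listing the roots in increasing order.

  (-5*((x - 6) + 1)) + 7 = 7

Step 1. [(-5*((x - 6) + 1)) + 7 = 7] +7 is outermost — subtract 7 both sides. So sub: -5*((x - 6) + 1) = 0.
Step 2. [-5*((x - 6) + 1) = 0] divide by the outer -5. So div: (x - 6) + 1 = 0.
Step 3. [(x - 6) + 1 = 0] peel the +1: subtract 1 from each side, so sub: x - 6 = -1.
Step 4. [x - 6 = -1] -6 is outermost — add 6 both sides. So sub: x = 5.

Answer: x ∈ {5}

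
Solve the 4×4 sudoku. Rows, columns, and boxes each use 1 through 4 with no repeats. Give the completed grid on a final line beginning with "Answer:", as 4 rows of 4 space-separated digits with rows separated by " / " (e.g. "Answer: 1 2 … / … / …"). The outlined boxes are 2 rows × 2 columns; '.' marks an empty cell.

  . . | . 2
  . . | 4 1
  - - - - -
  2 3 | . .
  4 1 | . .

Step 1. [r1c3∈{3}] nothing but 3 survives at r1c3 ⇒ r1c3=3.
Step 2. [r3c4∈{4}] only 4 remains possible at r3c4 ⇒ r3c4=4.
Step 3. [r3c3∈{1}] r3c3's peers cover all but 1. So r3c3=1.
Step 4. [r1c2∈{4}] only 4 remains possible at r1c2, so r1c2=4.
Step 5. [r4c3∈{2}] r4c3 is down to just 2. So r4c3=2.
Step 6. [r4c4∈{3}] r4c4's peers cover all but 3. So r4c4=3.
Step 7. [r2c1∈{3}] r2c1's peers cover all but 3, so r2c1=3.
Step 8. [r1c1∈{1}] nothing but 1 survives at r1c1 ⇒ r1c1=1.
Step 9. [r2c2∈{2}] only 2 remains possible at r2c2. So r2c2=2.

Answer: 1 4 3 2 / 3 2 4 1 / 2 3 1 4 / 4 1 2 3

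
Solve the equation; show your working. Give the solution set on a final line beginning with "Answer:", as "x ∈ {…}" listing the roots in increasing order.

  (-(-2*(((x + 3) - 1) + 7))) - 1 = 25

Step 1. [(-(-2*(((x + 3) - 1) + 7))) - 1 = 25] peel the -1: add 1 from each side. So sub: -(-2*(((x + 3) - 1) + 7)) = 26.
Step 2. [-(-2*(((x + 3) - 1) + 7)) = 26] flip signs both sides, so neg: -2*(((x + 3) - 1) + 7) = -26.
Step 3. [-2*(((x + 3) - 1) + 7) = -26] -2·(inner) — divide through by -2. So div: ((x + 3) - 1) + 7 = 13.
Step 4. [((x + 3) - 1) + 7 = 13] peel the +7: subtract 7 from each side. So sub: (x + 3) - 1 = 6.
Step 5. [(x + 3) - 1 = 6] 1 comes off first (add 1), so sub: x + 3 = 7.
Step 6. [x + 3 = 7] +3 is outermost — subtract 3 both sides. So sub: x = 4.

Answer: x ∈ {4}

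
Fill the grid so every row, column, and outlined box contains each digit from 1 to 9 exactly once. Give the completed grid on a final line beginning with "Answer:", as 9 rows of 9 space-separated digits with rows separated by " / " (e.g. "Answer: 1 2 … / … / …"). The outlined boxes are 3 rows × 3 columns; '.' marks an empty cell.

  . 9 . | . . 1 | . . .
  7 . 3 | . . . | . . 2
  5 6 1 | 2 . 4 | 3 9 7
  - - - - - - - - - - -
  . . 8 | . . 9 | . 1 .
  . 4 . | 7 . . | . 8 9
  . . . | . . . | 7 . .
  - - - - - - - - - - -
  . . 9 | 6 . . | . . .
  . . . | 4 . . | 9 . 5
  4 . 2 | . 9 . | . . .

Step 1. [r3c5∈{8}] r3c5 is down to just 8, so r3c5=8.
Step 2. [r8c3∈{6,7}] across col 3, 7 lands solely at r8c3. So r8c3=7.
Step 3. [r8c1∈{1,3,6,8}] 6 has one home in box 7: r8c1. So r8c1=6.
Step 4. [r2c7∈{1,4,5,6,8}] 1 has one home in row 2: r2c7, so r2c7=1.
Step 5. [r2c8∈{4,5,6}] row 2 places 4 nowhere but r2c8. So r2c8=4.
Step 6. [r1c1∈{2,8}] in row 1, 2 fits only at r1c1. So r1c1=2.
Step 7. [r7c1∈{1,3,8}] r7c1 is the only open cell in col 1 admitting 8, so r7c1=8.
Step 8. [r4c1∈{3}] r4c1 has the single candidate 3 ⇒ r4c1=3.
Step 9. [r4c4∈{5}] r4c4 has the single candidate 5. So r4c4=5.
Step 10. [r8c6∈{2,3,8}] 8 has one home in row 8: r8c6. So r8c6=8.
Step 11. [r1c5∈{3,5,6,7}] row 1 places 7 nowhere but r1c5, so r1c5=7.
Step 12. [r5c1∈{1}] r5c1's peers cover all but 1. So r5c1=1.
Step 13. [r1c4∈{3}] r1c4's peers cover all but 3 ⇒ r1c4=3.
Step 14. [r9c4∈{1}] nothing but 1 survives at r9c4, so r9c4=1.
Step 15. [r6c5∈{1,2,3,4,6}] 1 has one home in row 6: r6c5, so r6c5=1.
Step 16. [r6c9∈{3,4,6}] in row 6, 4 fits only at r6c9, so r6c9=4.
Step 17. [r6c8∈{2,3,5,6}] r6c8 is the only open cell in box 6 admitting 3. So r6c8=3.
Step 18. [r4c9∈{6}] nothing but 6 survives at r4c9 ⇒ r4c9=6.
Step 19. [r4c7∈{2}] r4c7 is down to just 2, so r4c7=2.
Step 20. [r6c2∈{2,5}] col 2 places 2 nowhere but r6c2, so r6c2=2.
Step 21. [r6c6∈{6}] nothing but 6 survives at r6c6 ⇒ r6c6=6.
Step 22. [r2c6∈{5}] r2c6 has the single candidate 5. So r2c6=5.
Step 23. [r7c5∈{2,3,5}] r7c5 is the only open cell in col 5 admitting 5 ⇒ r7c5=5.
Step 24. [r8c2∈{1,3}] in row 8, 1 fits only at r8c2. So r8c2=1.
Step 25. [r8c5∈{2,3}] row 8 places 3 nowhere but r8c5. So r8c5=3.
Step 26. [r7c6∈{2,7}] box 8 places 2 nowhere but r7c6. So r7c6=2.
Step 27. [r1c8∈{5,6}] in col 8, 5 fits only at r1c8. So r1c8=5.
Step 28. [r7c2∈{3}] r7c2 is down to just 3 ⇒ r7c2=3.
Step 29. [r9c8∈{6,7}] in col 8, 6 fits only at r9c8, so r9c8=6.
Step 30. [r1c9∈{8}] r1c9 has the single candidate 8 ⇒ r1c9=8.
Step 31. [r5c7∈{5}] r5c7 has the single candidate 5, so r5c7=5.
Step 32. [r6c3∈{5}] r6c3 is down to just 5, so r6c3=5.
Step 33. [r9c7∈{8}] r9c7 is down to just 8 ⇒ r9c7=8.
Step 34. [r7c9∈{1}] only 1 remains possible at r7c9, so r7c9=1.
Step 35. [r5c6∈{3}] r5c6's peers cover all but 3. So r5c6=3.
Step 36. [r1c7∈{6}] nothing but 6 survives at r1c7 ⇒ r1c7=6.
Step 37. [r5c5∈{2}] r5c5 has the single candidate 2. So r5c5=2.
Step 38. [r5c3∈{6}] r5c3's peers cover all but 6. So r5c3=6.
Step 39. [r9c2∈{5}] r9c2's peers cover all but 5. So r9c2=5.
Step 40. [r7c8∈{7}] r7c8 is down to just 7. So r7c8=7.
Step 41. [r8c8∈{2}] r8c8 is down to just 2. So r8c8=2.
Step 42. [r9c6∈{7}] r9c6 is down to just 7 ⇒ r9c6=7.
Step 43. [r2c5∈{6}] r2c5 has the single candidate 6. So r2c5=6.
Step 44. [r2c2∈{8}] r2c2 is down to just 8, so r2c2=8.
Step 45. [r9c9∈{3}] r9c9's peers cover all but 3. So r9c9=3.
Step 46. [r4c2∈{7}] only 7 remains possible at r4c2. So r4c2=7.
Step 47. [r4c5∈{4}] r4c5 has the single candidate 4 ⇒ r4c5=4.
Step 48. [r7c7∈{4}] r7c7 is down to just 4. So r7c7=4.
Step 49. [r6c1∈{9}] nothing but 9 survives at r6c1. So r6c1=9.
Step 50. [r2c4∈{9}] only 9 remains possible at r2c4. So r2c4=9.
Step 51. [r1c3∈{4}] nothing but 4 survives at r1c3 ⇒ r1c3=4.
Step 52. [r6c4∈{8}] r6c4 is down to just 8, so r6c4=8.

Answer: 2 9 4 3 7 1 6 5 8 / 7 8 3 9 6 5 1 4 2 / 5 6 1 2 8 4 3 9 7 / 3 7 8 5 4 9 2 1 6 / 1 4 6 7 2 3 5 8 9 / 9 2 5 8 1 6 7 3 4 / 8 3 9 6 5 2 4 7 1 / 6 1 7 4 3 8 9 2 5 / 4 5 2 1 9 7 8 6 3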